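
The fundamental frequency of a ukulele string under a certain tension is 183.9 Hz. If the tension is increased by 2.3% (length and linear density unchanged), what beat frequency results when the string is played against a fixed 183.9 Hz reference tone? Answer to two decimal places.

2.10 Hz

For a string, f ∝ √T, so the new frequency is 183.9·√1.023 = 186.0028 Hz.
f_beat = |186.0028 − 183.9| = 2.10 Hz.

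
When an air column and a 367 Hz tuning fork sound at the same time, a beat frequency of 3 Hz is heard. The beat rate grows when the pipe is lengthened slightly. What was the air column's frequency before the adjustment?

364 Hz

|f − 367| = 3, so the air column was at either 364 Hz or 370 Hz.
A longer pipe has a lower fundamental; the adjustment lowers the air column's frequency.
The beat rate rose, so the adjustment moved the air column further from 367 Hz — it was already below the reference.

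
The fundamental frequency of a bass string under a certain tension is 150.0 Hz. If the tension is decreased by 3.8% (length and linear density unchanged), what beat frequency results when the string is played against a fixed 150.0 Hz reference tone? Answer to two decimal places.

For a string, f ∝ √T, so the new frequency is 150.0·√0.962 = 147.1224 Hz.
f_beat = |147.1224 − 150.0| = 2.88 Hz.

2.88 Hz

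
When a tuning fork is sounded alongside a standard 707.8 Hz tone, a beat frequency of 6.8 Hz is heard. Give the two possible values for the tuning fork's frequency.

701 Hz or 714.6 Hz

|f − 707.8| = 6.8, so f = 707.8 ± 6.8.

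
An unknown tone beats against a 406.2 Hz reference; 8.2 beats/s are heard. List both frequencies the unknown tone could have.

|f − 406.2| = 8.2, so f = 406.2 ± 8.2.

398 Hz or 414.4 Hz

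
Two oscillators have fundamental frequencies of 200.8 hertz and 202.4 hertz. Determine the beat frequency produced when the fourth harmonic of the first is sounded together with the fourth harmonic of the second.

Fourth harmonic of the first: 4·200.8 = 803.2 Hz.
Fourth harmonic of the second: 4·202.4 = 809.6 Hz.
f_beat = |803.2 − 809.6| = 6.4 Hz.

6.4 Hz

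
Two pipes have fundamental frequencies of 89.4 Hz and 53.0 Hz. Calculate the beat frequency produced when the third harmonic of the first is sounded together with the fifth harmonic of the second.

3.2 Hz

Third harmonic of the first: 3·89.4 = 268.2 Hz.
Fifth harmonic of the second: 5·53.0 = 265.0 Hz.
f_beat = |268.2 − 265.0| = 3.2 Hz.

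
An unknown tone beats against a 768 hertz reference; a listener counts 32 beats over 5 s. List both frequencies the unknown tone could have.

Beat frequency = 32/5 = 6.4 Hz.
|f − 768| = 6.4, so f = 768 ± 6.4.

761.6 Hz or 774.4 Hz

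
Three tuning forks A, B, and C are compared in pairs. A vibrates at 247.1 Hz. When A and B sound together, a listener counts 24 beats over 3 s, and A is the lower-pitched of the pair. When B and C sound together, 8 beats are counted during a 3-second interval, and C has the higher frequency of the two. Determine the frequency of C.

A–B: Beat frequency = 24/3 = 8 Hz.
B is above A, so f_B = 247.1 + 8 = 255.1 Hz.
B–C: Beat frequency = 8/3 = 2.6667 Hz.
C is above B, so f_C = 255.1 + 2.6667 = 257.7667 Hz.

257.7667 Hz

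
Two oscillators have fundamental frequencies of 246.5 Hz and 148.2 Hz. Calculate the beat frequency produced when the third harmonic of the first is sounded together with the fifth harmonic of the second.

Third harmonic of the first: 3·246.5 = 739.5 Hz.
Fifth harmonic of the second: 5·148.2 = 741.0 Hz.
f_beat = |739.5 − 741.0| = 1.5 Hz.

1.5 Hz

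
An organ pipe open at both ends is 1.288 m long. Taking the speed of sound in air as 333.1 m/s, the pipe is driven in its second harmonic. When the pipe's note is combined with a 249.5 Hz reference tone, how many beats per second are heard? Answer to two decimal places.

Open pipe: f_n = n·v/(2L) = 2·333.1/(2·1.288) = 258.6180 Hz.
f_beat = |258.6180 − 249.5| = 9.12 Hz.

9.12 Hz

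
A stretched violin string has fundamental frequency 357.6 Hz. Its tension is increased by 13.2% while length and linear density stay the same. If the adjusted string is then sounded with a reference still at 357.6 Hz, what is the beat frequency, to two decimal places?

22.87 Hz

For a string, f ∝ √T, so the new frequency is 357.6·√1.132 = 380.4703 Hz.
f_beat = |380.4703 − 357.6| = 22.87 Hz.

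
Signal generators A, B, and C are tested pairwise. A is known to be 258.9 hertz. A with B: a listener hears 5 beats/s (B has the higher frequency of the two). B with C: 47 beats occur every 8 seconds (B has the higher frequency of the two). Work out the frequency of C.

258.025 Hz

B is above A, so f_B = 258.9 + 5 = 263.9 Hz.
B–C: Beat frequency = 47/8 = 5.875 Hz.
C is below B, so f_C = 263.9 − 5.875 = 258.025 Hz.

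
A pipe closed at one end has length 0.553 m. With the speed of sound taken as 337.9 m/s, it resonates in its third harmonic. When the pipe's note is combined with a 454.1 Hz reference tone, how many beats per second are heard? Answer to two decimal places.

4.17 Hz

Closed pipe (odd harmonics): f_n = n·v/(4L) = 3·337.9/(4·0.553) = 458.2731 Hz.
f_beat = |458.2731 − 454.1| = 4.17 Hz.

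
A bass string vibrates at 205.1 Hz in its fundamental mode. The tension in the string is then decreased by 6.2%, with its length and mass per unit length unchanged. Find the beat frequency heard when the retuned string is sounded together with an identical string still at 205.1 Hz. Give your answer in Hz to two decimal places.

6.46 Hz

For a string, f ∝ √T, so the new frequency is 205.1·√0.938 = 198.6402 Hz.
f_beat = |198.6402 − 205.1| = 6.46 Hz.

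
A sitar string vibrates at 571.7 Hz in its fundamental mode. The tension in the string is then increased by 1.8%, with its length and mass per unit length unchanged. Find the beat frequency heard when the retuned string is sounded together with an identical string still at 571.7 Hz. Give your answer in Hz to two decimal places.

For a string, f ∝ √T, so the new frequency is 571.7·√1.018 = 576.8224 Hz.
f_beat = |576.8224 − 571.7| = 5.12 Hz.

5.12 Hz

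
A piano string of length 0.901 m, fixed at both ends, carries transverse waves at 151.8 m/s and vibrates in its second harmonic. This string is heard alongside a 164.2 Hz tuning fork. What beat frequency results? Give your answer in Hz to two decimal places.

4.28 Hz

For a string fixed at both ends, f_n = n·v/(2L) = 2·151.8/(2·0.901) = 168.4795 Hz.
f_beat = |168.4795 − 164.2| = 4.28 Hz.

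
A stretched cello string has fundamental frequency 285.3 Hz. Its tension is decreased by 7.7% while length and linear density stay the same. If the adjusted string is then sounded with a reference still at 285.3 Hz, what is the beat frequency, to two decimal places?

For a string, f ∝ √T, so the new frequency is 285.3·√0.923 = 274.0960 Hz.
f_beat = |274.0960 − 285.3| = 11.20 Hz.

11.20 Hz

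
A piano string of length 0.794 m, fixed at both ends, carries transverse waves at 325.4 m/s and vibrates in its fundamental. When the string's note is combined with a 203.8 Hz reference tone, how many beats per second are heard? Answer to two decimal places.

For a string fixed at both ends, f_n = n·v/(2L) = 1·325.4/(2·0.794) = 204.9118 Hz.
f_beat = |204.9118 − 203.8| = 1.11 Hz.

1.11 Hz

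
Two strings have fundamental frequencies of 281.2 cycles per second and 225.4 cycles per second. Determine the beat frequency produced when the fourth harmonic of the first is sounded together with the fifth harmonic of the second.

Fourth harmonic of the first: 4·281.2 = 1124.8 Hz.
Fifth harmonic of the second: 5·225.4 = 1127.0 Hz.
f_beat = |1124.8 − 1127.0| = 2.2 Hz.

2.2 Hz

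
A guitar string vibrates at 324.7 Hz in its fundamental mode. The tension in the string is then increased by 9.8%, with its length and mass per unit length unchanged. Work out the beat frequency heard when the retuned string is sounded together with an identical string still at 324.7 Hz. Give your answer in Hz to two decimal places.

15.54 Hz

For a string, f ∝ √T, so the new frequency is 324.7·√1.098 = 340.2385 Hz.
f_beat = |340.2385 − 324.7| = 15.54 Hz.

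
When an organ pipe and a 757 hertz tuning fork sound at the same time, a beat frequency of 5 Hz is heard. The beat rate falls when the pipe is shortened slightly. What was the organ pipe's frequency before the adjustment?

|f − 757| = 5, so the organ pipe was at either 752 Hz or 762 Hz.
A shorter pipe has a higher fundamental; the adjustment raises the organ pipe's frequency.
The beat rate fell, so the adjustment moved the organ pipe toward 757 Hz — it must have started below the reference.

752 Hz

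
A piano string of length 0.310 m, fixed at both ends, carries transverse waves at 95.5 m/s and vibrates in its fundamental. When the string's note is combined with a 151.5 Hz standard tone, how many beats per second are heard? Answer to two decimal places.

2.53 Hz

For a string fixed at both ends, f_n = n·v/(2L) = 1·95.5/(2·0.310) = 154.0323 Hz.
f_beat = |154.0323 − 151.5| = 2.53 Hz.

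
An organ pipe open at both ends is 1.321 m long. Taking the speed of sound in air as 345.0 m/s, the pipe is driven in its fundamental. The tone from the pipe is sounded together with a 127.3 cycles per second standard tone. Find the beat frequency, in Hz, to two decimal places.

Open pipe: f_n = n·v/(2L) = 1·345.0/(2·1.321) = 130.5829 Hz.
f_beat = |130.5829 − 127.3| = 3.28 Hz.

3.28 Hz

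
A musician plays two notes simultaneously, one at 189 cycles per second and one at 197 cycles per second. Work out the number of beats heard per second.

8 Hz

f_beat = |f₁ − f₂|.
|189 − 197| = 8 Hz.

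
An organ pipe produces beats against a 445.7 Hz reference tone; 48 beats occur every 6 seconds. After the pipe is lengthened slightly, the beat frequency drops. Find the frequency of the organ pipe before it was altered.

Beat frequency = 48/6 = 8 Hz.
|f − 445.7| = 8, so the organ pipe was at either 437.7 Hz or 453.7 Hz.
A longer pipe has a lower fundamental; the adjustment lowers the organ pipe's frequency.
The beat rate fell, so the adjustment moved the organ pipe toward 445.7 Hz — it must have started above the reference.

453.7 Hz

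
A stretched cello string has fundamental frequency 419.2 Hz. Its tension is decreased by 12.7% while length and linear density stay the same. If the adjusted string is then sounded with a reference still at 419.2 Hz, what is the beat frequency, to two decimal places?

27.52 Hz

For a string, f ∝ √T, so the new frequency is 419.2·√0.873 = 391.6773 Hz.
f_beat = |391.6773 − 419.2| = 27.52 Hz.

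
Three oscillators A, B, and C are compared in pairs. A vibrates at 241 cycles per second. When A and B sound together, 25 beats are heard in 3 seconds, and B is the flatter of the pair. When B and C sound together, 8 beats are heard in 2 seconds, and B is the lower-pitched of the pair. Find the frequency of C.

236.6667 Hz

A–B: Beat frequency = 25/3 = 8.3333 Hz.
B is below A, so f_B = 241 − 8.3333 = 232.6667 Hz.
B–C: Beat frequency = 8/2 = 4 Hz.
C is above B, so f_C = 232.6667 + 4 = 236.6667 Hz.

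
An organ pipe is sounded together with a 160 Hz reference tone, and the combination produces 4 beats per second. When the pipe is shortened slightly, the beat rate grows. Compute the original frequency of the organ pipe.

|f − 160| = 4, so the organ pipe was at either 156 Hz or 164 Hz.
A shorter pipe has a higher fundamental; the adjustment raises the organ pipe's frequency.
The beat rate rose, so the adjustment moved the organ pipe further from 160 Hz — it was already above the reference.

164 Hz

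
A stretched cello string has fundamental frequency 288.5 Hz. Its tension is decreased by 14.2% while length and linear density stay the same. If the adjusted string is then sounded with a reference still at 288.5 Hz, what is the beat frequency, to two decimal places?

For a string, f ∝ √T, so the new frequency is 288.5·√0.858 = 267.2326 Hz.
f_beat = |267.2326 − 288.5| = 21.27 Hz.

21.27 Hz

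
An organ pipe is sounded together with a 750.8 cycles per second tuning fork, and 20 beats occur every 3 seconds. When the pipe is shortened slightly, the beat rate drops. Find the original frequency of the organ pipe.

744.1333 Hz

Beat frequency = 20/3 = 6.6667 Hz.
|f − 750.8| = 6.6667, so the organ pipe was at either 744.1333 Hz or 757.4667 Hz.
A shorter pipe has a higher fundamental; the adjustment raises the organ pipe's frequency.
The beat rate fell, so the adjustment moved the organ pipe toward 750.8 Hz — it must have started below the reference.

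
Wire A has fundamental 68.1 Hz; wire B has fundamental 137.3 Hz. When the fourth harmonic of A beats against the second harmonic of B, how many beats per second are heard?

Fourth harmonic of the first: 4·68.1 = 272.4 Hz.
Second harmonic of the second: 2·137.3 = 274.6 Hz.
f_beat = |272.4 − 274.6| = 2.2 Hz.

2.2 Hz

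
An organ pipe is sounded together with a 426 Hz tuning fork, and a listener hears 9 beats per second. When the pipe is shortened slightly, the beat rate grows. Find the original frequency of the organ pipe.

435 Hz

|f − 426| = 9, so the organ pipe was at either 417 Hz or 435 Hz.
A shorter pipe has a higher fundamental; the adjustment raises the organ pipe's frequency.
The beat rate rose, so the adjustment moved the organ pipe further from 426 Hz — it was already above the reference.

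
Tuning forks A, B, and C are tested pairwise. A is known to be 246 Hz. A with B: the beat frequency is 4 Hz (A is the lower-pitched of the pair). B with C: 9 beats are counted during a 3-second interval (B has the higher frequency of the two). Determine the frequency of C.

B is above A, so f_B = 246 + 4 = 250 Hz.
B–C: Beat frequency = 9/3 = 3 Hz.
C is below B, so f_C = 250 − 3 = 247 Hz.

247 Hz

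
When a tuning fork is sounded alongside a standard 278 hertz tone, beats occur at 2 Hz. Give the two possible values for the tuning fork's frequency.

276 Hz or 280 Hz

|f − 278| = 2, so f = 278 ± 2.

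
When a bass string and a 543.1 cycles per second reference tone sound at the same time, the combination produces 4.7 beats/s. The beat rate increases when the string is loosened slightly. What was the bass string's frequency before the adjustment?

|f − 543.1| = 4.7, so the bass string was at either 538.4 Hz or 547.8 Hz.
Reducing tension lowers a string's frequency; the adjustment lowers the bass string's frequency.
The beat rate rose, so the adjustment moved the bass string further from 543.1 Hz — it was already below the reference.

538.4 Hz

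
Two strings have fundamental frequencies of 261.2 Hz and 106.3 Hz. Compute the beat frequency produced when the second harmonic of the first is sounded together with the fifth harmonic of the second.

Second harmonic of the first: 2·261.2 = 522.4 Hz.
Fifth harmonic of the second: 5·106.3 = 531.5 Hz.
f_beat = |522.4 − 531.5| = 9.1 Hz.

9.1 Hz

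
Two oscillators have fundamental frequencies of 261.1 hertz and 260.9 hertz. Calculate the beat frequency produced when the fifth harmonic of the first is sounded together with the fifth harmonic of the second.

Fifth harmonic of the first: 5·261.1 = 1305.5 Hz.
Fifth harmonic of the second: 5·260.9 = 1304.5 Hz.
f_beat = |1305.5 − 1304.5| = 1.0 Hz.

1.0 Hz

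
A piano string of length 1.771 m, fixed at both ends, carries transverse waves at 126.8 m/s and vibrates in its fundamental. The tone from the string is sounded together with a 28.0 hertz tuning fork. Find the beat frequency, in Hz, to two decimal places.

For a string fixed at both ends, f_n = n·v/(2L) = 1·126.8/(2·1.771) = 35.7990 Hz.
f_beat = |35.7990 − 28.0| = 7.80 Hz.

7.80 Hz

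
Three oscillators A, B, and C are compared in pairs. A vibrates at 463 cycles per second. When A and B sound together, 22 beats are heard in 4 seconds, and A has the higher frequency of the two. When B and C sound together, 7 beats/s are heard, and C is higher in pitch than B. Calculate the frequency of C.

464.5 Hz

A–B: Beat frequency = 22/4 = 5.5 Hz.
B is below A, so f_B = 463 − 5.5 = 457.5 Hz.
C is above B, so f_C = 457.5 + 7 = 464.5 Hz.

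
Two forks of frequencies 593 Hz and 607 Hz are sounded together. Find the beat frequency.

14 Hz

Beats arise from superposition of two nearby frequencies; the beat rate is |f₁ − f₂|.
|593 − 607| = 14 Hz.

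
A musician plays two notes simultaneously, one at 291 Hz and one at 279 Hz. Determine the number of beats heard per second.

12 Hz

f_beat = |f₁ − f₂|.
|291 − 279| = 12 Hz.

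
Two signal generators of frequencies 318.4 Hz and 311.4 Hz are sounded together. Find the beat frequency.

The beat frequency equals the magnitude of the frequency difference.
|318.4 − 311.4| = 7 Hz.

7 Hz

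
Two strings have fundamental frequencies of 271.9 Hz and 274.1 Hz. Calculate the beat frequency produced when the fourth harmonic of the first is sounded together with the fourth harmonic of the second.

Fourth harmonic of the first: 4·271.9 = 1087.6 Hz.
Fourth harmonic of the second: 4·274.1 = 1096.4 Hz.
f_beat = |1087.6 − 1096.4| = 8.8 Hz.

8.8 Hz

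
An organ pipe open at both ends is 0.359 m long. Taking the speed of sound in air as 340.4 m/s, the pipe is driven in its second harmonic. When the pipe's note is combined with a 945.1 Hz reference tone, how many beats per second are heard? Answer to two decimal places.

Open pipe: f_n = n·v/(2L) = 2·340.4/(2·0.359) = 948.1894 Hz.
f_beat = |948.1894 − 945.1| = 3.09 Hz.

3.09 Hz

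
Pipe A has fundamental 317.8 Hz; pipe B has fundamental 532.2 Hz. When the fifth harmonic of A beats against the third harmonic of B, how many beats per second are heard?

7.6 Hz

Fifth harmonic of the first: 5·317.8 = 1589.0 Hz.
Third harmonic of the second: 3·532.2 = 1596.6 Hz.
f_beat = |1589.0 − 1596.6| = 7.6 Hz.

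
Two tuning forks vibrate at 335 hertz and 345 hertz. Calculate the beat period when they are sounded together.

f_beat = |335 − 345| = 10 Hz.
Beat period T = 1 / f_beat = 1 / 10 s.

0.100 s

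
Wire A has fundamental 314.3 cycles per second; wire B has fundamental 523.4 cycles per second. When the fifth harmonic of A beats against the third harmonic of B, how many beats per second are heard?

Fifth harmonic of the first: 5·314.3 = 1571.5 Hz.
Third harmonic of the second: 3·523.4 = 1570.2 Hz.
f_beat = |1571.5 − 1570.2| = 1.3 Hz.

1.3 Hz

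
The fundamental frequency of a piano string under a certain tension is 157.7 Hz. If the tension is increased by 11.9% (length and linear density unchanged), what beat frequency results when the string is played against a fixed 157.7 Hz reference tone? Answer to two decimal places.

For a string, f ∝ √T, so the new frequency is 157.7·√1.119 = 166.8195 Hz.
f_beat = |166.8195 − 157.7| = 9.12 Hz.

9.12 Hz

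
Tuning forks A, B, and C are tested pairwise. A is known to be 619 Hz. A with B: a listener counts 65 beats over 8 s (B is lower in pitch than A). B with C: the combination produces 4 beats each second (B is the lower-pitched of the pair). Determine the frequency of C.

A–B: Beat frequency = 65/8 = 8.125 Hz.
B is below A, so f_B = 619 − 8.125 = 610.875 Hz.
C is above B, so f_C = 610.875 + 4 = 614.875 Hz.

614.875 Hz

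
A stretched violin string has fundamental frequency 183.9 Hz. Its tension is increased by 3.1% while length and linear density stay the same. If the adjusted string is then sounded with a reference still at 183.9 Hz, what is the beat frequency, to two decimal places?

2.83 Hz

For a string, f ∝ √T, so the new frequency is 183.9·√1.031 = 186.7287 Hz.
f_beat = |186.7287 − 183.9| = 2.83 Hz.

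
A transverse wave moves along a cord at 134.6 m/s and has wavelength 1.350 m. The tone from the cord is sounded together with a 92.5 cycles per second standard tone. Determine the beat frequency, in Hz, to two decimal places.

Source frequency f = v/λ = 134.6/1.350 = 99.7037 Hz.
f_beat = |99.7037 − 92.5| = 7.20 Hz.

7.20 Hz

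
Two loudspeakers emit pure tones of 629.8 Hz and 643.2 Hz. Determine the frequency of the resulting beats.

Beats arise from superposition of two nearby frequencies; the beat rate is |f₁ − f₂|.
|629.8 − 643.2| = 13.4 Hz.

13.4 Hz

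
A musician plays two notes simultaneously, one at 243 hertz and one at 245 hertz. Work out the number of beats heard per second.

The beat frequency equals the magnitude of the frequency difference.
|243 − 245| = 2 Hz.

2 Hz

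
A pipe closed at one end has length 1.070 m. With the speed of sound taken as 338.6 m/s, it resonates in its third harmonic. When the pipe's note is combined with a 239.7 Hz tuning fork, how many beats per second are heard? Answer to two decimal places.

2.36 Hz

Closed pipe (odd harmonics): f_n = n·v/(4L) = 3·338.6/(4·1.070) = 237.3364 Hz.
f_beat = |237.3364 − 239.7| = 2.36 Hz.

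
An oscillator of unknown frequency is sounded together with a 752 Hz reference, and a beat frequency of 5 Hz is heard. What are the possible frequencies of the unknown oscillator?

747 Hz or 757 Hz

|f − 752| = 5, so f = 752 ± 5.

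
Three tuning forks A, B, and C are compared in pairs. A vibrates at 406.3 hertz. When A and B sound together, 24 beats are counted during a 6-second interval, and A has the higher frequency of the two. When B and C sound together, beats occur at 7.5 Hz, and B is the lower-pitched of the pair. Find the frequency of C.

409.8 Hz

A–B: Beat frequency = 24/6 = 4 Hz.
B is below A, so f_B = 406.3 − 4 = 402.3 Hz.
C is above B, so f_C = 402.3 + 7.5 = 409.8 Hz.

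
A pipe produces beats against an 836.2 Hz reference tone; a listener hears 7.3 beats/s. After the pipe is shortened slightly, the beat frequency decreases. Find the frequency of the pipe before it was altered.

|f − 836.2| = 7.3, so the pipe was at either 828.9 Hz or 843.5 Hz.
A shorter pipe has a higher fundamental; the adjustment raises the pipe's frequency.
The beat rate fell, so the adjustment moved the pipe toward 836.2 Hz — it must have started below the reference.

828.9 Hz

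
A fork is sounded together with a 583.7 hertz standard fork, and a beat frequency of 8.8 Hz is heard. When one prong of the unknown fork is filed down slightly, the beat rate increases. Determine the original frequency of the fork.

|f − 583.7| = 8.8, so the fork was at either 574.9 Hz or 592.5 Hz.
Filing a prong removes mass and raises the fork's frequency; the adjustment raises the fork's frequency.
The beat rate rose, so the adjustment moved the fork further from 583.7 Hz — it was already above the reference.

592.5 Hz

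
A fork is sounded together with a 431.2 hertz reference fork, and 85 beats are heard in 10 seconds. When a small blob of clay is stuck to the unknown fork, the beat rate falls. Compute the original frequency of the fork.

439.7 Hz

Beat frequency = 85/10 = 8.5 Hz.
|f − 431.2| = 8.5, so the fork was at either 422.7 Hz or 439.7 Hz.
Adding mass to a fork lowers its frequency; the adjustment lowers the fork's frequency.
The beat rate fell, so the adjustment moved the fork toward 431.2 Hz — it must have started above the reference.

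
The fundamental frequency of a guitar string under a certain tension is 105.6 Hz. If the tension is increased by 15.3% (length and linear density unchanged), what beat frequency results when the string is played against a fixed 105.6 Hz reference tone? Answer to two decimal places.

For a string, f ∝ √T, so the new frequency is 105.6·√1.153 = 113.3910 Hz.
f_beat = |113.3910 − 105.6| = 7.79 Hz.

7.79 Hz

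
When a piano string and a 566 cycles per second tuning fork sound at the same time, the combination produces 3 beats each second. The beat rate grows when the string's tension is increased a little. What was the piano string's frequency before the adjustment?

|f − 566| = 3, so the piano string was at either 563 Hz or 569 Hz.
Higher tension means higher frequency; the adjustment raises the piano string's frequency.
The beat rate rose, so the adjustment moved the piano string further from 566 Hz — it was already above the reference.

569 Hz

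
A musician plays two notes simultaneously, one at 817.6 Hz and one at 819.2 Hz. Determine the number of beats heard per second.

f_beat = |f₁ − f₂|.
|817.6 − 819.2| = 1.6 Hz.

1.6 Hz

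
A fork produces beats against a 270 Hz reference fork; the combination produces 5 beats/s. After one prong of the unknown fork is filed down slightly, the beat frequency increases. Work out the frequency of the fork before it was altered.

275 Hz

|f − 270| = 5, so the fork was at either 265 Hz or 275 Hz.
Filing a prong removes mass and raises the fork's frequency; the adjustment raises the fork's frequency.
The beat rate rose, so the adjustment moved the fork further from 270 Hz — it was already above the reference.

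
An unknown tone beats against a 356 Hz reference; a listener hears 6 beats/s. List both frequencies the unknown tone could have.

|f − 356| = 6, so f = 356 ± 6.

350 Hz or 362 Hz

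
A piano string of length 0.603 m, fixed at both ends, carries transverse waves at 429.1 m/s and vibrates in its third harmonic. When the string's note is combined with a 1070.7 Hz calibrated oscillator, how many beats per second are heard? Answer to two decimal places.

For a string fixed at both ends, f_n = n·v/(2L) = 3·429.1/(2·0.603) = 1067.4129 Hz.
f_beat = |1067.4129 − 1070.7| = 3.29 Hz.

3.29 Hz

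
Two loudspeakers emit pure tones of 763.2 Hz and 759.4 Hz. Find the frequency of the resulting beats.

3.8 Hz

Beats arise from superposition of two nearby frequencies; the beat rate is |f₁ − f₂|.
|763.2 − 759.4| = 3.8 Hz.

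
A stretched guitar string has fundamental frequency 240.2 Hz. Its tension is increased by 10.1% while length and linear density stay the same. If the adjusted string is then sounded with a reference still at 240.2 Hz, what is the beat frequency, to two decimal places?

For a string, f ∝ √T, so the new frequency is 240.2·√1.101 = 252.0384 Hz.
f_beat = |252.0384 − 240.2| = 11.84 Hz.

11.84 Hz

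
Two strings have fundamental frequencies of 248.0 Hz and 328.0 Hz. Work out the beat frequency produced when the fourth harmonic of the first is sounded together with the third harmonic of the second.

Fourth harmonic of the first: 4·248.0 = 992.0 Hz.
Third harmonic of the second: 3·328.0 = 984.0 Hz.
f_beat = |992.0 − 984.0| = 8.0 Hz.

8.0 Hz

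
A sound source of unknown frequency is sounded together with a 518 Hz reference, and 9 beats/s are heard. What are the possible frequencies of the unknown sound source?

509 Hz or 527 Hz

|f − 518| = 9, so f = 518 ± 9.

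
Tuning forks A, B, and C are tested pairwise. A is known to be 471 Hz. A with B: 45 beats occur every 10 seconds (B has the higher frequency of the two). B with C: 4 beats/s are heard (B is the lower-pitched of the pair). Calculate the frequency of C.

A–B: Beat frequency = 45/10 = 4.5 Hz.
B is above A, so f_B = 471 + 4.5 = 475.5 Hz.
C is above B, so f_C = 475.5 + 4 = 479.5 Hz.

479.5 Hz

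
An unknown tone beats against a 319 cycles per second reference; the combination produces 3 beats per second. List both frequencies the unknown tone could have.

|f − 319| = 3, so f = 319 ± 3.

316 Hz or 322 Hz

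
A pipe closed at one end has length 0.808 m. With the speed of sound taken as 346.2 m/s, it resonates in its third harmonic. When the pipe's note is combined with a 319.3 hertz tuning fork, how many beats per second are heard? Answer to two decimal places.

2.05 Hz

Closed pipe (odd harmonics): f_n = n·v/(4L) = 3·346.2/(4·0.808) = 321.3490 Hz.
f_beat = |321.3490 − 319.3| = 2.05 Hz.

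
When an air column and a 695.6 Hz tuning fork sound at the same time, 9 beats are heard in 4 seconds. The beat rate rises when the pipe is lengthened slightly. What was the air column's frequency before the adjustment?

693.35 Hz

Beat frequency = 9/4 = 2.25 Hz.
|f − 695.6| = 2.25, so the air column was at either 693.35 Hz or 697.85 Hz.
A longer pipe has a lower fundamental; the adjustment lowers the air column's frequency.
The beat rate rose, so the adjustment moved the air column further from 695.6 Hz — it was already below the reference.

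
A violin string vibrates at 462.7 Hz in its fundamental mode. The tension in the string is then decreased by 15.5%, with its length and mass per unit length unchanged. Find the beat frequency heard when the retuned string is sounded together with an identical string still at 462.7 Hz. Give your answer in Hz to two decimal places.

37.37 Hz

For a string, f ∝ √T, so the new frequency is 462.7·√0.845 = 425.3318 Hz.
f_beat = |425.3318 − 462.7| = 37.37 Hz.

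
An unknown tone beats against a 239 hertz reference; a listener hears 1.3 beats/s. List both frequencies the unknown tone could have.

237.7 Hz or 240.3 Hz

|f − 239| = 1.3, so f = 239 ± 1.3.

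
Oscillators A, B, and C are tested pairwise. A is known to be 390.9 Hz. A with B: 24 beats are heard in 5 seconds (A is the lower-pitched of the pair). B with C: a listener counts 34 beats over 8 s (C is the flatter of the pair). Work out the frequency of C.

A–B: Beat frequency = 24/5 = 4.8 Hz.
B is above A, so f_B = 390.9 + 4.8 = 395.7 Hz.
B–C: Beat frequency = 34/8 = 4.25 Hz.
C is below B, so f_C = 395.7 − 4.25 = 391.45 Hz.

391.45 Hz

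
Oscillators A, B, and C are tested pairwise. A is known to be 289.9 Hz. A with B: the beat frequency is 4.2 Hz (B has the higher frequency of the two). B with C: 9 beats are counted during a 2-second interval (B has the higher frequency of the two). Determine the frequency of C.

B is above A, so f_B = 289.9 + 4.2 = 294.1 Hz.
B–C: Beat frequency = 9/2 = 4.5 Hz.
C is below B, so f_C = 294.1 − 4.5 = 289.6 Hz.

289.6 Hz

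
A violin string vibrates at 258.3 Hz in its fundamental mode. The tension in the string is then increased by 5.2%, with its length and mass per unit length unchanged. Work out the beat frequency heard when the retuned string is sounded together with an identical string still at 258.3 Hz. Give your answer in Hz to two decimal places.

For a string, f ∝ √T, so the new frequency is 258.3·√1.052 = 264.9307 Hz.
f_beat = |264.9307 − 258.3| = 6.63 Hz.

6.63 Hz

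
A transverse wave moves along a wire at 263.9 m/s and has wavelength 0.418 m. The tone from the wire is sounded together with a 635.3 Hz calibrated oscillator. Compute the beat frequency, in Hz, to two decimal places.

3.96 Hz

Source frequency f = v/λ = 263.9/0.418 = 631.3397 Hz.
f_beat = |631.3397 − 635.3| = 3.96 Hz.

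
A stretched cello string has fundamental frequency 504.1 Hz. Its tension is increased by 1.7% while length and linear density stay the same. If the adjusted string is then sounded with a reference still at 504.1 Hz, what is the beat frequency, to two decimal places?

4.27 Hz

For a string, f ∝ √T, so the new frequency is 504.1·√1.017 = 508.3668 Hz.
f_beat = |508.3668 − 504.1| = 4.27 Hz.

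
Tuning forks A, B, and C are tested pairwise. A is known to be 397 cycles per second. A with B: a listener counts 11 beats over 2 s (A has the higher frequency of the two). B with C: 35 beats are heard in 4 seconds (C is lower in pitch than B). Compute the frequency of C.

A–B: Beat frequency = 11/2 = 5.5 Hz.
B is below A, so f_B = 397 − 5.5 = 391.5 Hz.
B–C: Beat frequency = 35/4 = 8.75 Hz.
C is below B, so f_C = 391.5 − 8.75 = 382.75 Hz.

382.75 Hz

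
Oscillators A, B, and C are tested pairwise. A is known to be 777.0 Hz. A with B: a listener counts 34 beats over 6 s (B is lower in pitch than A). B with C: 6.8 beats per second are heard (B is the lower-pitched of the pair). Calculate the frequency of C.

778.1333 Hz

A–B: Beat frequency = 34/6 = 5.6667 Hz.
B is below A, so f_B = 777.0 − 5.6667 = 771.3333 Hz.
C is above B, so f_C = 771.3333 + 6.8 = 778.1333 Hz.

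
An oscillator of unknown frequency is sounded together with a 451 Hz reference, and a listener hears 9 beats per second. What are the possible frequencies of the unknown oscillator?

442 Hz or 460 Hz

|f − 451| = 9, so f = 451 ± 9.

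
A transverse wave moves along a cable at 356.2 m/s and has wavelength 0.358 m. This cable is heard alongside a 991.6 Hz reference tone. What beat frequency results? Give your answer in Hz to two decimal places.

Source frequency f = v/λ = 356.2/0.358 = 994.9721 Hz.
f_beat = |994.9721 − 991.6| = 3.37 Hz.

3.37 Hz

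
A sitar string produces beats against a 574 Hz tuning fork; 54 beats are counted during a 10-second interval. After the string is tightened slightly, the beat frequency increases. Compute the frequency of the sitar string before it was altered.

Beat frequency = 54/10 = 5.4 Hz.
|f − 574| = 5.4, so the sitar string was at either 568.6 Hz or 579.4 Hz.
Increasing tension raises a string's frequency; the adjustment raises the sitar string's frequency.
The beat rate rose, so the adjustment moved the sitar string further from 574 Hz — it was already above the reference.

579.4 Hz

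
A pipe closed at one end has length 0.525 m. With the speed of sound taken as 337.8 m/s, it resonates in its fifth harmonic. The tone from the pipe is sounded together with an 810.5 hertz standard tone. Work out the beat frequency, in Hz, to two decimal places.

6.21 Hz

Closed pipe (odd harmonics): f_n = n·v/(4L) = 5·337.8/(4·0.525) = 804.2857 Hz.
f_beat = |804.2857 − 810.5| = 6.21 Hz.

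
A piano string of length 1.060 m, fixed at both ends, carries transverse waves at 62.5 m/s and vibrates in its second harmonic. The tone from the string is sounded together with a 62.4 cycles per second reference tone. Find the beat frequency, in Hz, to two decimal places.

For a string fixed at both ends, f_n = n·v/(2L) = 2·62.5/(2·1.060) = 58.9623 Hz.
f_beat = |58.9623 − 62.4| = 3.44 Hz.

3.44 Hz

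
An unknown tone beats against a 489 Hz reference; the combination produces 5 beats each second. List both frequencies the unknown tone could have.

|f − 489| = 5, so f = 489 ± 5.

484 Hz or 494 Hz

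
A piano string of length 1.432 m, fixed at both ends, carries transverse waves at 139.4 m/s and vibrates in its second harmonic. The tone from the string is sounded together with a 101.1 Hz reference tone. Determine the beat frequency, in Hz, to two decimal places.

For a string fixed at both ends, f_n = n·v/(2L) = 2·139.4/(2·1.432) = 97.3464 Hz.
f_beat = |97.3464 − 101.1| = 3.75 Hz.

3.75 Hz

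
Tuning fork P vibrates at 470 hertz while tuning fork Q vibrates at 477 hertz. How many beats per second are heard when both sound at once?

7 Hz

f_beat = |f₁ − f₂|.
|470 − 477| = 7 Hz.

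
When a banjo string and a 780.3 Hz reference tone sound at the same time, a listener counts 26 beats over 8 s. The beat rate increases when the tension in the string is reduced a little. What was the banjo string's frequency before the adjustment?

Beat frequency = 26/8 = 3.25 Hz.
|f − 780.3| = 3.25, so the banjo string was at either 777.05 Hz or 783.55 Hz.
Lower tension means lower frequency; the adjustment lowers the banjo string's frequency.
The beat rate rose, so the adjustment moved the banjo string further from 780.3 Hz — it was already below the reference.

777.05 Hz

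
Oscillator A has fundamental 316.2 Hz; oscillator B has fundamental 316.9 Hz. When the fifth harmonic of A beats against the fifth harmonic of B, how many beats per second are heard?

3.5 Hz

Fifth harmonic of the first: 5·316.2 = 1581.0 Hz.
Fifth harmonic of the second: 5·316.9 = 1584.5 Hz.
f_beat = |1581.0 − 1584.5| = 3.5 Hz.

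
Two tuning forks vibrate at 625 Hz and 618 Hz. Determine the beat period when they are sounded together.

f_beat = |625 − 618| = 7 Hz.
Beat period T = 1 / f_beat = 1 / 7 s.

0.143 s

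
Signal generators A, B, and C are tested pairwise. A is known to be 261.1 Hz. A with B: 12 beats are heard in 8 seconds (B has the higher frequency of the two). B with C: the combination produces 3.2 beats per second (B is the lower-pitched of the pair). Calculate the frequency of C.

265.8 Hz

A–B: Beat frequency = 12/8 = 1.5 Hz.
B is above A, so f_B = 261.1 + 1.5 = 262.6 Hz.
C is above B, so f_C = 262.6 + 3.2 = 265.8 Hz.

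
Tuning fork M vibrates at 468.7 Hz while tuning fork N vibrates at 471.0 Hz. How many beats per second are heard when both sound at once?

2.3 Hz

The beat frequency equals the magnitude of the frequency difference.
|468.7 − 471.0| = 2.3 Hz.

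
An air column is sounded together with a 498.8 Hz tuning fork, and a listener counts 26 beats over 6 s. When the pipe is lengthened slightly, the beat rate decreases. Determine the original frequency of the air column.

503.1333 Hz

Beat frequency = 26/6 = 4.3333 Hz.
|f − 498.8| = 4.3333, so the air column was at either 494.4667 Hz or 503.1333 Hz.
A longer pipe has a lower fundamental; the adjustment lowers the air column's frequency.
The beat rate fell, so the adjustment moved the air column toward 498.8 Hz — it must have started above the reference.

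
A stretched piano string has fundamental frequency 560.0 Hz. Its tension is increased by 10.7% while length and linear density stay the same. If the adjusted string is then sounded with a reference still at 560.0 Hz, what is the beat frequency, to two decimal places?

For a string, f ∝ √T, so the new frequency is 560.0·√1.107 = 589.1988 Hz.
f_beat = |589.1988 − 560.0| = 29.20 Hz.

29.20 Hz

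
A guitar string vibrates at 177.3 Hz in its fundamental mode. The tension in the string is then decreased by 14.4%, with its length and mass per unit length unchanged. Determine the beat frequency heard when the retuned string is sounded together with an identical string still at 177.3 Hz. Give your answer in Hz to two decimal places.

For a string, f ∝ √T, so the new frequency is 177.3·√0.856 = 164.0384 Hz.
f_beat = |164.0384 − 177.3| = 13.26 Hz.

13.26 Hz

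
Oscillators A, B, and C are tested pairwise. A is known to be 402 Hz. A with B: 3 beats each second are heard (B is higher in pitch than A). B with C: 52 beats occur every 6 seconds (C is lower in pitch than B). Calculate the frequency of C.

396.3333 Hz

B is above A, so f_B = 402 + 3 = 405 Hz.
B–C: Beat frequency = 52/6 = 8.6667 Hz.
C is below B, so f_C = 405 − 8.6667 = 396.3333 Hz.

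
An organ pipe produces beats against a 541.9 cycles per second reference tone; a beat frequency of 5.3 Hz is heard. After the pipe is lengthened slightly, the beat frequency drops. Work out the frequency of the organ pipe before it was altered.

|f − 541.9| = 5.3, so the organ pipe was at either 536.6 Hz or 547.2 Hz.
A longer pipe has a lower fundamental; the adjustment lowers the organ pipe's frequency.
The beat rate fell, so the adjustment moved the organ pipe toward 541.9 Hz — it must have started above the reference.

547.2 Hz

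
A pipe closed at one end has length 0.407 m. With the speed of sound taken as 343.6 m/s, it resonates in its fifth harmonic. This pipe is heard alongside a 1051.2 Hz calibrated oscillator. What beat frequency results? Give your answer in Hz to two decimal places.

Closed pipe (odd harmonics): f_n = n·v/(4L) = 5·343.6/(4·0.407) = 1055.2826 Hz.
f_beat = |1055.2826 − 1051.2| = 4.08 Hz.

4.08 Hz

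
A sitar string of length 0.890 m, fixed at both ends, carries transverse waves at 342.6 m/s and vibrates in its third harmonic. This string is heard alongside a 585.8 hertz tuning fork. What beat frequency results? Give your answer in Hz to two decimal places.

8.38 Hz

For a string fixed at both ends, f_n = n·v/(2L) = 3·342.6/(2·0.890) = 577.4157 Hz.
f_beat = |577.4157 − 585.8| = 8.38 Hz.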